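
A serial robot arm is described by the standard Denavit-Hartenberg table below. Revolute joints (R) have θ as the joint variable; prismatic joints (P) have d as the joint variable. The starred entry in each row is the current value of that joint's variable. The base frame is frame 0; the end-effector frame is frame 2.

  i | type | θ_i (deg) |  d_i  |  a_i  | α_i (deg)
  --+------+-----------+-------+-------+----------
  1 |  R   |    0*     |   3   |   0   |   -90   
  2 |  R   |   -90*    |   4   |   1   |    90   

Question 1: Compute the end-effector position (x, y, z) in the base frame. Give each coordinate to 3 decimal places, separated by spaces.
after link 1: o_1 = (0.0000, 0.0000, 3.0000)
after link 2: o_2 = (0.0000, 4.0000, 4.0000)

0.000 4.000 4.000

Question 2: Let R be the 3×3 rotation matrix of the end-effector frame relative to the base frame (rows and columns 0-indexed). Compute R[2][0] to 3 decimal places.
1.000

End-effector x-axis (col 0 of R) = (0.0000,-0.0000,1.0000)
R[2][0] = 1.0000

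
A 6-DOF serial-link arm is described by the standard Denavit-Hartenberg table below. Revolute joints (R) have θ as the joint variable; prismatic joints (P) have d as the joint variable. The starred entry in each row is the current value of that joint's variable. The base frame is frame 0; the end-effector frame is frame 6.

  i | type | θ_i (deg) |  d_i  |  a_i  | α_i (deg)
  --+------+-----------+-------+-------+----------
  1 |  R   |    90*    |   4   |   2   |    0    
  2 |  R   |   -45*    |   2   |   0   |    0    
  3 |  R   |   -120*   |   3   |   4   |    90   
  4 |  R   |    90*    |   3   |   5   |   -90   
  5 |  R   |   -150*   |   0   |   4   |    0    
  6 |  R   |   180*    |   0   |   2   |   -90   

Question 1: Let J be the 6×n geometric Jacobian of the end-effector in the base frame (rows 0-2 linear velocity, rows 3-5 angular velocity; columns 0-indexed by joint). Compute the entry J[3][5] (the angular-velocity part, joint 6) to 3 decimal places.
axis z_5 = (-0.2588,0.9659,0.0000); lever o_n−o_5 = (0.9659,0.2588,1.7321)
cross product → J_v[:, 5] = (1.6730,0.4483,-1.0000)
J_ω[:, 5] = z_5
entry J[3][5] = -0.2588

-0.259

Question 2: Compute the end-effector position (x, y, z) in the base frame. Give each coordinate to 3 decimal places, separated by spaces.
-2.828 -2.899 12.268

after link 1: o_1 = (0.0000, 2.0000, 4.0000)
after link 2: o_2 = (0.0000, 2.0000, 6.0000)
after link 3: o_3 = (1.0353, -1.8637, 9.0000)
after link 4: o_4 = (-1.8625, -2.6402, 14.0000)
after link 5: o_5 = (-3.7944, -3.1578, 10.5359)
after link 6: o_6 = (-2.8284, -2.8990, 12.2679)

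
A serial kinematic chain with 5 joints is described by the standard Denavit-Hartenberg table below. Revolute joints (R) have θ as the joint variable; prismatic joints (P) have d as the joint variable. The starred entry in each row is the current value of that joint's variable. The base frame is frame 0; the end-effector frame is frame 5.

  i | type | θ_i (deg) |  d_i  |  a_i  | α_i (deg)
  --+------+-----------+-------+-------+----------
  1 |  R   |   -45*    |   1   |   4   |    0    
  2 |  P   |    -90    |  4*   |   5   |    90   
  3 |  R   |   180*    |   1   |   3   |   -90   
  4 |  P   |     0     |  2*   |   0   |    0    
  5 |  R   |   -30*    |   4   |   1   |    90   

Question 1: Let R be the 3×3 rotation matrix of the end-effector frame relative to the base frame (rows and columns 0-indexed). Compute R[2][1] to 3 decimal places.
-1.000

End-effector y-axis (col 1 of R) = (0.0000,0.0000,-1.0000)
R[2][1] = -1.0000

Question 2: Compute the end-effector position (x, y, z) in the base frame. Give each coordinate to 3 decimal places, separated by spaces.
after link 1: o_1 = (2.8284, -2.8284, 1.0000)
after link 2: o_2 = (-0.7071, -6.3640, 5.0000)
after link 3: o_3 = (0.7071, -3.5355, 5.0000)
after link 4: o_4 = (0.7071, -3.5355, 3.0000)
after link 5: o_5 = (0.9659, -2.5696, -1.0000)

0.966 -2.570 -1.000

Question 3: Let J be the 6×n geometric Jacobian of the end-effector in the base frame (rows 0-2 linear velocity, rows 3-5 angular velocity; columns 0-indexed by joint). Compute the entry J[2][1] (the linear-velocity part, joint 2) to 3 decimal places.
1.000

prismatic axis z_1 = (0.0000,0.0000,1.0000)
J_v[:, 1] = z_1; J_ω[:, 1] = (0,0,0)
entry J[2][1] = 1.0000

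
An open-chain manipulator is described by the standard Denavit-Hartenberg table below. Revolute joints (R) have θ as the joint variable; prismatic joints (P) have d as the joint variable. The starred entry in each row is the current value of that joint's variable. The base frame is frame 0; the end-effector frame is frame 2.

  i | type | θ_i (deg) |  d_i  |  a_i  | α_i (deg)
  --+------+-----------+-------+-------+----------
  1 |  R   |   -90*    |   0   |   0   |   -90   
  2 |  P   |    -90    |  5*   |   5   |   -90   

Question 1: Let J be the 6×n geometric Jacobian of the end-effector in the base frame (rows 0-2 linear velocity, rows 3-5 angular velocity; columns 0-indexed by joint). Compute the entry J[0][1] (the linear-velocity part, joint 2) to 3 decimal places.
prismatic axis z_1 = (1.0000,0.0000,0.0000)
J_v[:, 1] = z_1; J_ω[:, 1] = (0,0,0)
entry J[0][1] = 1.0000

1.000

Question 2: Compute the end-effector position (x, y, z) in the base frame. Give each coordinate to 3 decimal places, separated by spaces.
5.000 -0.000 5.000

after link 1: o_1 = (0.0000, 0.0000, 0.0000)
after link 2: o_2 = (5.0000, -0.0000, 5.0000)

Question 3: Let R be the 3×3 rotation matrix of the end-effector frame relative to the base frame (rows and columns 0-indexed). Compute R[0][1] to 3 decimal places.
-1.000

End-effector y-axis (col 1 of R) = (-1.0000,-0.0000,-0.0000)
R[0][1] = -1.0000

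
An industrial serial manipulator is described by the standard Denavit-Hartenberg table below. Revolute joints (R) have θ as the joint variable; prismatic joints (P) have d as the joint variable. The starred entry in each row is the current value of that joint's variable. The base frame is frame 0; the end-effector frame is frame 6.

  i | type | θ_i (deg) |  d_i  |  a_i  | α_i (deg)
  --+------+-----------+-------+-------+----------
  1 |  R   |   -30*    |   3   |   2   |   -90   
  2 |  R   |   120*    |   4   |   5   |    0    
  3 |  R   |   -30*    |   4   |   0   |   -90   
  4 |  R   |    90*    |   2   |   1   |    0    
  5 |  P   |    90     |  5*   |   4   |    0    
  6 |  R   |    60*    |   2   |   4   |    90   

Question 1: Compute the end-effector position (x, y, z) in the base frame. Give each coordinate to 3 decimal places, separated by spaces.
after link 1: o_1 = (1.7321, -1.0000, 3.0000)
after link 2: o_2 = (1.5670, 3.7141, -1.3301)
after link 3: o_3 = (3.5670, 7.1782, -1.3301)
after link 4: o_4 = (1.3349, 7.3122, -1.3301)
after link 5: o_5 = (-2.9952, 9.8122, 2.6699)
after link 6: o_6 = (-2.9952, 13.8122, 4.6699)

-2.995 13.812 4.670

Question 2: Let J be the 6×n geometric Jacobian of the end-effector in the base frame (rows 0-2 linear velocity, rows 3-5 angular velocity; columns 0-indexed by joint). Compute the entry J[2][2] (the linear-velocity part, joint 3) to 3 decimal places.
axis z_2 = (0.5000,0.8660,0.0000); lever o_n−o_2 = (-4.5622,10.0981,6.0000)
cross product → J_v[:, 2] = (5.1962,-3.0000,9.0000)
J_ω[:, 2] = z_2
entry J[2][2] = 9.0000

9.000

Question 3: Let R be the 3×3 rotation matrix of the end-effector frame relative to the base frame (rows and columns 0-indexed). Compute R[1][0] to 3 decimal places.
End-effector x-axis (col 0 of R) = (0.4330,0.7500,0.5000)
R[1][0] = 0.7500

0.750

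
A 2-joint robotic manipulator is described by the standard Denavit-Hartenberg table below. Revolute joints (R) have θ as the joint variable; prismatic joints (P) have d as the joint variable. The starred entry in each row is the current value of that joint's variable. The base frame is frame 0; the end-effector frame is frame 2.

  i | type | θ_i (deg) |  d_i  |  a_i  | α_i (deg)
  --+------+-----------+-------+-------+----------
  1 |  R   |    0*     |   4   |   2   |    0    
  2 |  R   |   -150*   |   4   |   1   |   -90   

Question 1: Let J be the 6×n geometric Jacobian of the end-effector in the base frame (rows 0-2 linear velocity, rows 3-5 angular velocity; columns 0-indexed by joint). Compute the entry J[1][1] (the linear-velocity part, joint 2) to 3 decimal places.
axis z_1 = (0.0000,0.0000,1.0000); lever o_n−o_1 = (-0.8660,-0.5000,4.0000)
cross product → J_v[:, 1] = (0.5000,-0.8660,0.0000)
J_ω[:, 1] = z_1
entry J[1][1] = -0.8660

-0.866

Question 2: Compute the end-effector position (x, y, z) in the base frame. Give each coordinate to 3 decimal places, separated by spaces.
1.134 -0.500 8.000

after link 1: o_1 = (2.0000, 0.0000, 4.0000)
after link 2: o_2 = (1.1340, -0.5000, 8.0000)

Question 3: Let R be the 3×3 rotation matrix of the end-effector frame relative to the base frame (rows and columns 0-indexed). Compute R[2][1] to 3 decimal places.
End-effector y-axis (col 1 of R) = (0.0000,-0.0000,-1.0000)
R[2][1] = -1.0000

-1.000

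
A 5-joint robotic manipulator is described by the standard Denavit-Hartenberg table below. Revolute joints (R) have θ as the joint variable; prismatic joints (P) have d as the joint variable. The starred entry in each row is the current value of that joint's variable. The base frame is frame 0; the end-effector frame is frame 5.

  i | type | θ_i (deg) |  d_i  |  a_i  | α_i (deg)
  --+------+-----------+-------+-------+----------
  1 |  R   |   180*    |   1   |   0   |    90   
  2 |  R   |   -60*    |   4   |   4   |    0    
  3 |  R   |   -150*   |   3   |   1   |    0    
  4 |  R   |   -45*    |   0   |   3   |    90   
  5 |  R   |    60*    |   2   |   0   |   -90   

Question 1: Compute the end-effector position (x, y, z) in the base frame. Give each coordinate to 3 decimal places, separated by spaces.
after link 1: o_1 = (0.0000, 0.0000, 1.0000)
after link 2: o_2 = (-2.0000, 4.0000, -2.4641)
after link 3: o_3 = (-1.1340, 7.0000, -1.9641)
after link 4: o_4 = (-0.3575, 7.0000, 0.9337)
after link 5: o_5 = (-2.2894, 7.0000, 1.4513)

-2.289 7.000 1.451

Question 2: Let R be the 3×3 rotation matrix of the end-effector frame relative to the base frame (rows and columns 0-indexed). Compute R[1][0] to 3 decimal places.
End-effector x-axis (col 0 of R) = (0.1294,0.8660,0.4830)
R[1][0] = 0.8660

0.866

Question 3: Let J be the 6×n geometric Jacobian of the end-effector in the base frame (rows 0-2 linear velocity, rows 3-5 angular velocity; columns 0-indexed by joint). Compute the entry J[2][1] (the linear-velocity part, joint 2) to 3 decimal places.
2.289

axis z_1 = (0.0000,1.0000,0.0000); lever o_n−o_1 = (-2.2894,7.0000,0.4513)
cross product → J_v[:, 1] = (0.4513,-0.0000,2.2894)
J_ω[:, 1] = z_1
entry J[2][1] = 2.2894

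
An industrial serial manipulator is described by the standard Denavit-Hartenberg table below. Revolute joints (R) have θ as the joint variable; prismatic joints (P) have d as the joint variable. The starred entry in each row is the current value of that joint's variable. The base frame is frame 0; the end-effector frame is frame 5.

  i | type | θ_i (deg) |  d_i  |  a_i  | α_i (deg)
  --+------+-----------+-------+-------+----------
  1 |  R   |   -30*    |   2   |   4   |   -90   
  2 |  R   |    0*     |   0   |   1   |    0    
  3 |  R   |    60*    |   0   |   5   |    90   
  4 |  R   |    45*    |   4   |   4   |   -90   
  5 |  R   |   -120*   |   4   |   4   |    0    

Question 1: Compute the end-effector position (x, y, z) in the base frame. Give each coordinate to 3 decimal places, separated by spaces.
13.602 -2.954 2.627

after link 1: o_1 = (3.4641, -2.0000, 2.0000)
after link 2: o_2 = (4.3301, -2.5000, 2.0000)
after link 3: o_3 = (6.4952, -3.7500, -2.3301)
after link 4: o_4 = (12.1341, -3.7397, -2.7796)
after link 5: o_5 = (13.6022, -2.9543, 2.6267)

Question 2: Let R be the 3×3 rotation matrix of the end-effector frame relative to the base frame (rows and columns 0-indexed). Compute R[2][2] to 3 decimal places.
End-effector z-axis (col 2 of R) = (0.0474,0.7891,0.6124)
R[2][2] = 0.6124

0.612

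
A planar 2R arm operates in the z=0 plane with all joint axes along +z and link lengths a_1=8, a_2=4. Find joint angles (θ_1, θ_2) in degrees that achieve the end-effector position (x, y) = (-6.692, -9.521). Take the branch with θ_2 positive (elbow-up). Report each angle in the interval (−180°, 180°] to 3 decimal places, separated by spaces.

-134.994 29.988

cos θ_2 = (135.4323−8²−4²)/(2·8·4) = 0.8661; θ_2 = 29.9880° (elbow-up)
β = atan2(-9.5210,-6.6920) = -125.1021°; ψ = atan2(1.9993,11.4645) = 9.8922°
θ_1 = β − ψ = -134.9944°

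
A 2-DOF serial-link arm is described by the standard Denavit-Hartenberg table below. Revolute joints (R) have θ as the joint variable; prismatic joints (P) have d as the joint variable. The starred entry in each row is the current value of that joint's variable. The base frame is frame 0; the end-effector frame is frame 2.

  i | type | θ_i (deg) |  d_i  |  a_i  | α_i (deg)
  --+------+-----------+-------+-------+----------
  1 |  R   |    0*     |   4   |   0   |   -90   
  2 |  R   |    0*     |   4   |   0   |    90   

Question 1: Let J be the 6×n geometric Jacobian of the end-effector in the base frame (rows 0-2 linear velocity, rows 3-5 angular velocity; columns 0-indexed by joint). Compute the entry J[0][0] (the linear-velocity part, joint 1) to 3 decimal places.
axis z_0 = ẑ; lever o_n−o_0 = (0.0000,4.0000,4.0000)
cross product → J_v[:, 0] = (-4.0000,0.0000,0.0000)
J_ω[:, 0] = z_0
entry J[0][0] = -4.0000

-4.000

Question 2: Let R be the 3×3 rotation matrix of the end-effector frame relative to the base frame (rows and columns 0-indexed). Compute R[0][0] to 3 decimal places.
End-effector x-axis (col 0 of R) = (1.0000,0.0000,0.0000)
R[0][0] = 1.0000

1.000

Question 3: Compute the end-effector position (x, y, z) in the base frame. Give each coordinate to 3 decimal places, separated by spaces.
0.000 4.000 4.000

after link 1: o_1 = (0.0000, 0.0000, 4.0000)
after link 2: o_2 = (0.0000, 4.0000, 4.0000)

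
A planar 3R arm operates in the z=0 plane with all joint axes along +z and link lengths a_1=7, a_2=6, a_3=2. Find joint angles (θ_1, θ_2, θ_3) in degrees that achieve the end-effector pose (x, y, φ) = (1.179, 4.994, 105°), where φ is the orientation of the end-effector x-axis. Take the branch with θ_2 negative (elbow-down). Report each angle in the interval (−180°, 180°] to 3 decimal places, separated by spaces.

119.993 -149.998 135.005

wrist centre = target − a_3·(cos φ, sin φ) = (1.6966, 3.0621)
cos θ_2 = (12.2553−7²−6²)/(2·7·6) = -0.8660; θ_2 = -149.9980° (elbow-down)
β = atan2(3.0621,1.6966) = 61.0106°; ψ = atan2(-3.0002,1.8040) = -58.9823°
θ_1 = β − ψ = 119.9929°
θ_3 = φ − θ_1 − θ_2 = 135.0051° (wrapped to (-180°,180°])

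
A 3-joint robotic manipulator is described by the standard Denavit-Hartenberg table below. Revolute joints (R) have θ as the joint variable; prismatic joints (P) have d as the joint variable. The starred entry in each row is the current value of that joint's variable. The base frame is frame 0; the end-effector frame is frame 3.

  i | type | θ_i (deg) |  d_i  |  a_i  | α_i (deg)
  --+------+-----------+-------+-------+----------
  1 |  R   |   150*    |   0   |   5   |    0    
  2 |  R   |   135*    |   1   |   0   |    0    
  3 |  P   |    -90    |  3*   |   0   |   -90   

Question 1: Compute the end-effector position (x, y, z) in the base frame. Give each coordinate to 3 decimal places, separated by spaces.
-4.330 2.500 4.000

after link 1: o_1 = (-4.3301, 2.5000, 0.0000)
after link 2: o_2 = (-4.3301, 2.5000, 1.0000)
after link 3: o_3 = (-4.3301, 2.5000, 4.0000)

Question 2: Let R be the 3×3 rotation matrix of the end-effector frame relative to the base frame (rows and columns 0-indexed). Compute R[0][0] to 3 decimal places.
End-effector x-axis (col 0 of R) = (-0.9659,-0.2588,0.0000)
R[0][0] = -0.9659

-0.966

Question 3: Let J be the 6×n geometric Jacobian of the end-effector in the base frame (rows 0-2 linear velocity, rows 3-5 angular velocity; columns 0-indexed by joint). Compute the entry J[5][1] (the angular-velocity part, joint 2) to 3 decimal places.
1.000

axis z_1 = (0.0000,0.0000,1.0000); lever o_n−o_1 = (0.0000,0.0000,4.0000)
cross product → J_v[:, 1] = (0.0000,0.0000,0.0000)
J_ω[:, 1] = z_1
entry J[5][1] = 1.0000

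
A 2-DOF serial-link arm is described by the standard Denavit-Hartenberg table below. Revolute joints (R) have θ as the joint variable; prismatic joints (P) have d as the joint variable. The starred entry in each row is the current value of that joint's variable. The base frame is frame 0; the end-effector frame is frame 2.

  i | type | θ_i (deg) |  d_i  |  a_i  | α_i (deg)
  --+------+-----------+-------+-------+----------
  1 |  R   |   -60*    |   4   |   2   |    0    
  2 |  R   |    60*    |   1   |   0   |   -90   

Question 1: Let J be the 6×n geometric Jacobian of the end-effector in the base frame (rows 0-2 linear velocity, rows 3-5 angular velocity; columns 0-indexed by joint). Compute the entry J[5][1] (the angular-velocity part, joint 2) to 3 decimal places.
1.000

axis z_1 = (0.0000,0.0000,1.0000); lever o_n−o_1 = (0.0000,0.0000,1.0000)
cross product → J_v[:, 1] = (0.0000,0.0000,0.0000)
J_ω[:, 1] = z_1
entry J[5][1] = 1.0000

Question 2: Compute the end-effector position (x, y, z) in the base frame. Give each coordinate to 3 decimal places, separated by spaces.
after link 1: o_1 = (1.0000, -1.7321, 4.0000)
after link 2: o_2 = (1.0000, -1.7321, 5.0000)

1.000 -1.732 5.000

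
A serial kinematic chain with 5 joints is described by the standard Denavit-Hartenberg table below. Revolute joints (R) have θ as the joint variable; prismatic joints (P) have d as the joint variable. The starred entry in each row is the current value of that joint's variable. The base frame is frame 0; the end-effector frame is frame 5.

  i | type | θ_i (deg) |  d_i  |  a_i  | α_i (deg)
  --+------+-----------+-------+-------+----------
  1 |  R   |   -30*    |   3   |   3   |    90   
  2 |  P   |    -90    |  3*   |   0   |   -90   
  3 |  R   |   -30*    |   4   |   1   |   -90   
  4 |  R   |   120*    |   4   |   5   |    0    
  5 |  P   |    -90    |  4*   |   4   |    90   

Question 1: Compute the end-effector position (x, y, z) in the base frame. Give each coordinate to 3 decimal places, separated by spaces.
2.053 2.217 -2.701

after link 1: o_1 = (2.5981, -1.5000, 3.0000)
after link 2: o_2 = (1.0981, -4.0981, 3.0000)
after link 3: o_3 = (4.3122, -6.5311, 2.1340)
after link 4: o_4 = (2.9192, -0.2835, 2.2990)
after link 5: o_5 = (2.0532, 2.2165, -2.7010)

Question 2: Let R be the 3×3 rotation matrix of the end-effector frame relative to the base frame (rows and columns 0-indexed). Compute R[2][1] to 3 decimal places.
-0.500

End-effector y-axis (col 1 of R) = (0.4330,0.7500,-0.5000)
R[2][1] = -0.5000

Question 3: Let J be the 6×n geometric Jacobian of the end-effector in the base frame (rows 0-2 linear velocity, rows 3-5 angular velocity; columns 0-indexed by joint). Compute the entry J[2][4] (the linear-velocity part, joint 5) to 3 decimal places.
-0.500

prismatic axis z_4 = (0.4330,0.7500,-0.5000)
J_v[:, 4] = z_4; J_ω[:, 4] = (0,0,0)
entry J[2][4] = -0.5000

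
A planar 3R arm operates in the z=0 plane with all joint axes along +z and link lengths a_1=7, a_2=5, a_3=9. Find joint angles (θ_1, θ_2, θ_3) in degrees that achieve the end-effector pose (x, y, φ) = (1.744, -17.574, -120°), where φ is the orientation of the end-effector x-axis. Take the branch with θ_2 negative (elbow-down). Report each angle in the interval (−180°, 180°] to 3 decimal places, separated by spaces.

wrist centre = target − a_3·(cos φ, sin φ) = (6.2440, -9.7798)
cos θ_2 = (134.6315−7²−5²)/(2·7·5) = 0.8662; θ_2 = -29.9841° (elbow-down)
β = atan2(-9.7798,6.2440) = -57.4434°; ψ = atan2(-2.4988,11.3308) = -12.4365°
θ_1 = β − ψ = -45.0069°
θ_3 = φ − θ_1 − θ_2 = -45.0089° (wrapped to (-180°,180°])

-45.007 -29.984 -45.009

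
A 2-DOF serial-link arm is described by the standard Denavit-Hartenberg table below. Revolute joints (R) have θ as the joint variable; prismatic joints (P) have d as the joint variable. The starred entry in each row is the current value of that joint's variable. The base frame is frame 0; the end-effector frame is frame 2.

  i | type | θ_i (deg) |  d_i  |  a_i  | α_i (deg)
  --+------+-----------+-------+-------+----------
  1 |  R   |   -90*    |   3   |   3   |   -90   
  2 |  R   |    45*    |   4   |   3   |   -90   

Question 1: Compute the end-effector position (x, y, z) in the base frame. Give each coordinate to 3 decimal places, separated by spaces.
after link 1: o_1 = (0.0000, -3.0000, 3.0000)
after link 2: o_2 = (4.0000, -5.1213, 0.8787)

4.000 -5.121 0.879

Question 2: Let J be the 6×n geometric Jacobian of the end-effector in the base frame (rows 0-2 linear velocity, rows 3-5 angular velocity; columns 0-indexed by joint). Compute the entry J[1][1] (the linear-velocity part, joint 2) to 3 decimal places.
axis z_1 = (1.0000,0.0000,0.0000); lever o_n−o_1 = (4.0000,-2.1213,-2.1213)
cross product → J_v[:, 1] = (0.0000,2.1213,-2.1213)
J_ω[:, 1] = z_1
entry J[1][1] = 2.1213

2.121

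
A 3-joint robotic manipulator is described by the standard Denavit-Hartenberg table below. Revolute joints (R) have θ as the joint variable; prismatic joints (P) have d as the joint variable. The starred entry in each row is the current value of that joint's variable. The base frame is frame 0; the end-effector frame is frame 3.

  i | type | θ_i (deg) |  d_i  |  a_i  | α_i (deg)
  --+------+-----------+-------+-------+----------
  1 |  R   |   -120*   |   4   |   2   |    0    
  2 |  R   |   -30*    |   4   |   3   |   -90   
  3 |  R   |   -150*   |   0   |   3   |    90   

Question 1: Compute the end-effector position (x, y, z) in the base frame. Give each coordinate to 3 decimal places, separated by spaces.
-1.348 -1.933 9.500

after link 1: o_1 = (-1.0000, -1.7321, 4.0000)
after link 2: o_2 = (-3.5981, -3.2321, 8.0000)
after link 3: o_3 = (-1.3481, -1.9330, 9.5000)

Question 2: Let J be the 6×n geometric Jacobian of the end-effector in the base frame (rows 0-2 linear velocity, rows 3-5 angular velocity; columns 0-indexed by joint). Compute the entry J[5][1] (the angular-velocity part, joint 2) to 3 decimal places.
axis z_1 = (0.0000,0.0000,1.0000); lever o_n−o_1 = (-0.3481,-0.2010,5.5000)
cross product → J_v[:, 1] = (0.2010,-0.3481,0.0000)
J_ω[:, 1] = z_1
entry J[5][1] = 1.0000

1.000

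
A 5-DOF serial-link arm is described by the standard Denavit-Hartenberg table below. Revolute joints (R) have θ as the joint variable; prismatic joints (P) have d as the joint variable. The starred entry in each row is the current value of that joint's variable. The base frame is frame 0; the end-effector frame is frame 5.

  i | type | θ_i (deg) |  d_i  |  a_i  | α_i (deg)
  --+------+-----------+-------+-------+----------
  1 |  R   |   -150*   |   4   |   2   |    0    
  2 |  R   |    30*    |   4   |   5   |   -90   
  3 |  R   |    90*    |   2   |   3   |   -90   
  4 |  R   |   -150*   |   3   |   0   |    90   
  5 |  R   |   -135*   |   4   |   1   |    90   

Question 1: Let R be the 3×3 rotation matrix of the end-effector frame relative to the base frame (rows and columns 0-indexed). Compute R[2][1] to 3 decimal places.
0.500

End-effector y-axis (col 1 of R) = (-0.7500,0.4330,0.5000)
R[2][1] = 0.5000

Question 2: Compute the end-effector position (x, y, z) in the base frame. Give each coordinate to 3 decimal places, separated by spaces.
-4.660 -2.436 6.388

after link 1: o_1 = (-1.7321, -1.0000, 4.0000)
after link 2: o_2 = (-4.2321, -5.3301, 8.0000)
after link 3: o_3 = (-2.5000, -6.3301, 5.0000)
after link 4: o_4 = (-1.0000, -3.7321, 5.0000)
after link 5: o_5 = (-4.6597, -2.4356, 6.3876)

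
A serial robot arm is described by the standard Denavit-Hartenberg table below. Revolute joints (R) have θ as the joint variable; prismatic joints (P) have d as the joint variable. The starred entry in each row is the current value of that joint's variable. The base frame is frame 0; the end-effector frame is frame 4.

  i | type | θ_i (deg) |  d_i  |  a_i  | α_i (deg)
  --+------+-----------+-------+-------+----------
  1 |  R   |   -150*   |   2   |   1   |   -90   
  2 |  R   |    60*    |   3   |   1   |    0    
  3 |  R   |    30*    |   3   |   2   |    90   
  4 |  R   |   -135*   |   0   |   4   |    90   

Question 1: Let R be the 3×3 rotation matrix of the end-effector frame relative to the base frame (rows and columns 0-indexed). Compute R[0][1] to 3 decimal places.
-0.866

End-effector y-axis (col 1 of R) = (-0.8660,-0.5000,0.0000)
R[0][1] = -0.8660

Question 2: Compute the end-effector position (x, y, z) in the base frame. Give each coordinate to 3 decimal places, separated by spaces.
0.287 -3.497 1.962

after link 1: o_1 = (-0.8660, -0.5000, 2.0000)
after link 2: o_2 = (0.2010, -3.3481, 1.1340)
after link 3: o_3 = (1.7010, -5.9462, -0.8660)
after link 4: o_4 = (0.2867, -3.4967, 1.9624)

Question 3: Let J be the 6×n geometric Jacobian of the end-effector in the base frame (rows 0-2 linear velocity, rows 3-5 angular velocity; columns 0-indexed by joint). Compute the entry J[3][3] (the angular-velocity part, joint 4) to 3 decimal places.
axis z_3 = (-0.8660,-0.5000,0.0000); lever o_n−o_3 = (-1.4142,2.4495,2.8284)
cross product → J_v[:, 3] = (-1.4142,2.4495,-2.8284)
J_ω[:, 3] = z_3
entry J[3][3] = -0.8660

-0.866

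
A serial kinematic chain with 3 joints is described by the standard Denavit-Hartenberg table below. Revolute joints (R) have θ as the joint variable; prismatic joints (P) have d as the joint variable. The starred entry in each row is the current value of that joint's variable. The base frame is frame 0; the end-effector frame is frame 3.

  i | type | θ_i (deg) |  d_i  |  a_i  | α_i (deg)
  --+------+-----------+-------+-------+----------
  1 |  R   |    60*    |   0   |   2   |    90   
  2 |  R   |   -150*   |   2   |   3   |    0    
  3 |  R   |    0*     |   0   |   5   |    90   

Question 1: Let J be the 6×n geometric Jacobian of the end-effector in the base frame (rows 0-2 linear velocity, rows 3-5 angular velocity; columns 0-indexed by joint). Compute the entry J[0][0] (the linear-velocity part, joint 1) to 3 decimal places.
5.268

axis z_0 = ẑ; lever o_n−o_0 = (-0.7321,-5.2679,-4.0000)
cross product → J_v[:, 0] = (5.2679,-0.7321,0.0000)
J_ω[:, 0] = z_0
entry J[0][0] = 5.2679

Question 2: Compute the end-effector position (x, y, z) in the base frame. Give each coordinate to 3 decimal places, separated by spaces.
after link 1: o_1 = (1.0000, 1.7321, 0.0000)
after link 2: o_2 = (1.4330, -1.5179, -1.5000)
after link 3: o_3 = (-0.7321, -5.2679, -4.0000)

-0.732 -5.268 -4.000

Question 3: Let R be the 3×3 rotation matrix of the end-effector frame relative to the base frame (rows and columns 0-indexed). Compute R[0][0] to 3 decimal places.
End-effector x-axis (col 0 of R) = (-0.4330,-0.7500,-0.5000)
R[0][0] = -0.4330

-0.433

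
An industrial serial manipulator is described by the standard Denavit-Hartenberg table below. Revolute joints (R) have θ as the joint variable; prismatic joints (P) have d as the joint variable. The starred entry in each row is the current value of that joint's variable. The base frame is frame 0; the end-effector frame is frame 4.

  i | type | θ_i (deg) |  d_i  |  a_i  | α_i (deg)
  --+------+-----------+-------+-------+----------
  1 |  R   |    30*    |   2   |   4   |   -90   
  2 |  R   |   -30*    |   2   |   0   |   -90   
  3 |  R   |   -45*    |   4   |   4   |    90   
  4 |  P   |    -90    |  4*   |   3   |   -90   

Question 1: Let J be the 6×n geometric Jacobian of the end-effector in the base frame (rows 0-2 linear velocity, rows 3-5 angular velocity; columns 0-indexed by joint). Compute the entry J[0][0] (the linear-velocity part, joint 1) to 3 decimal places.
axis z_0 = ẑ; lever o_n−o_0 = (0.0687,8.8810,1.1340)
cross product → J_v[:, 0] = (-8.8810,0.0687,0.0000)
J_ω[:, 0] = z_0
entry J[0][0] = -8.8810

-8.881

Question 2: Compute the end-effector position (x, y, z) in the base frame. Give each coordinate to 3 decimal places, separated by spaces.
0.069 8.881 1.134

after link 1: o_1 = (3.4641, 2.0000, 2.0000)
after link 2: o_2 = (2.4641, 3.7321, 2.0000)
after link 3: o_3 = (4.9033, 8.4063, -0.0499)
after link 4: o_4 = (0.0687, 8.8810, 1.1340)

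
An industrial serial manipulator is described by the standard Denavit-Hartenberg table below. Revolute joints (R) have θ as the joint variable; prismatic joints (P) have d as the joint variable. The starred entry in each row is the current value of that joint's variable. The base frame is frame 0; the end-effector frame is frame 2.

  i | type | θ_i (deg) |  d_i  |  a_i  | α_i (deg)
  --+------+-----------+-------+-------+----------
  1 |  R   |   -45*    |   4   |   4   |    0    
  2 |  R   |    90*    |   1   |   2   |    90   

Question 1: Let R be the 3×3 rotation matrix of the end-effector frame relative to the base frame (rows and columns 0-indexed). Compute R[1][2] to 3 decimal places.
-0.707

End-effector z-axis (col 2 of R) = (0.7071,-0.7071,0.0000)
R[1][2] = -0.7071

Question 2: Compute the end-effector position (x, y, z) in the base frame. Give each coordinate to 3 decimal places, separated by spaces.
4.243 -1.414 5.000

after link 1: o_1 = (2.8284, -2.8284, 4.0000)
after link 2: o_2 = (4.2426, -1.4142, 5.0000)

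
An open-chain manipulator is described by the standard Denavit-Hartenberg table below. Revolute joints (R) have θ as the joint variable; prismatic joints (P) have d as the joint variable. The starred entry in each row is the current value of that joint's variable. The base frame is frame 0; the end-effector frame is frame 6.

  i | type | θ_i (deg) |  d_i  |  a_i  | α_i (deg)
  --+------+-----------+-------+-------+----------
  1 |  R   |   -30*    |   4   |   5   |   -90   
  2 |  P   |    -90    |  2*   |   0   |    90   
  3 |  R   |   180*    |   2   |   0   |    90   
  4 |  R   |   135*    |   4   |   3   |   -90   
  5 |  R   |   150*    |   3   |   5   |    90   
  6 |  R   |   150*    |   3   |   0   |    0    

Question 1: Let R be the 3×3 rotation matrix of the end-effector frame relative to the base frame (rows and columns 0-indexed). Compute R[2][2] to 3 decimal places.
0.354

End-effector z-axis (col 2 of R) = (-0.7392,-0.5732,0.3536)
R[2][2] = 0.3536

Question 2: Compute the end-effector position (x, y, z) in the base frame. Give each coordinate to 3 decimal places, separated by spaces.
after link 1: o_1 = (4.3301, -2.5000, 4.0000)
after link 2: o_2 = (5.3301, -0.7679, 4.0000)
after link 3: o_3 = (3.5981, 0.2321, 4.0000)
after link 4: o_4 = (3.7610, 4.7568, 6.1213)
after link 5: o_5 = (6.9997, 0.0002, 5.1808)
after link 6: o_6 = (4.7821, -1.7195, 6.2414)

4.782 -1.720 6.241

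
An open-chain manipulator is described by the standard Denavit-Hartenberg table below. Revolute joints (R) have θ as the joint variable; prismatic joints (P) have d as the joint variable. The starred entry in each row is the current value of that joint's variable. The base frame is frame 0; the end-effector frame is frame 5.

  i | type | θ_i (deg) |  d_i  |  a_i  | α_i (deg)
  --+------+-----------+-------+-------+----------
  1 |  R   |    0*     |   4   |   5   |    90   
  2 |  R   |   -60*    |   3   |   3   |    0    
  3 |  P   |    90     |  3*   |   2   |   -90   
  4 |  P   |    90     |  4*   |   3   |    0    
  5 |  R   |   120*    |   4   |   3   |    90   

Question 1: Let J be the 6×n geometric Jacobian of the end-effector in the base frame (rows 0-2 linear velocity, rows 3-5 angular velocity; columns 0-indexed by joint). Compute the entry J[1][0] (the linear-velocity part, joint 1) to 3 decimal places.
1.982

axis z_0 = ẑ; lever o_n−o_0 = (1.9821,-4.5000,8.0311)
cross product → J_v[:, 0] = (4.5000,1.9821,-0.0000)
J_ω[:, 0] = z_0
entry J[1][0] = 1.9821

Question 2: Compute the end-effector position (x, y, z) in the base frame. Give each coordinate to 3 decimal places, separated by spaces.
after link 1: o_1 = (5.0000, 0.0000, 4.0000)
after link 2: o_2 = (6.5000, -3.0000, 1.4019)
after link 3: o_3 = (8.2321, -6.0000, 2.4019)
after link 4: o_4 = (6.2321, -3.0000, 5.8660)
after link 5: o_5 = (1.9821, -4.5000, 8.0311)

1.982 -4.500 8.031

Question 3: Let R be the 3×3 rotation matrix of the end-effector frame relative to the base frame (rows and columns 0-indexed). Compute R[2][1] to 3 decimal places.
End-effector y-axis (col 1 of R) = (-0.5000,-0.0000,0.8660)
R[2][1] = 0.8660

0.866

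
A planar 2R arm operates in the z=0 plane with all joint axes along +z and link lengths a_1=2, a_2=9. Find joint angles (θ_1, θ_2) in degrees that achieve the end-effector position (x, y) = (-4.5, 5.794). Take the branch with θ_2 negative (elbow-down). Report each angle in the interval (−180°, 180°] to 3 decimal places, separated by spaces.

-89.989 -150.008

cos θ_2 = (53.8204−2²−9²)/(2·2·9) = -0.8661; θ_2 = -150.0084° (elbow-down)
β = atan2(5.7940,-4.5000) = 127.8353°; ψ = atan2(-4.4989,-5.7949) = -142.1761°
θ_1 = β − ψ = 270.0113°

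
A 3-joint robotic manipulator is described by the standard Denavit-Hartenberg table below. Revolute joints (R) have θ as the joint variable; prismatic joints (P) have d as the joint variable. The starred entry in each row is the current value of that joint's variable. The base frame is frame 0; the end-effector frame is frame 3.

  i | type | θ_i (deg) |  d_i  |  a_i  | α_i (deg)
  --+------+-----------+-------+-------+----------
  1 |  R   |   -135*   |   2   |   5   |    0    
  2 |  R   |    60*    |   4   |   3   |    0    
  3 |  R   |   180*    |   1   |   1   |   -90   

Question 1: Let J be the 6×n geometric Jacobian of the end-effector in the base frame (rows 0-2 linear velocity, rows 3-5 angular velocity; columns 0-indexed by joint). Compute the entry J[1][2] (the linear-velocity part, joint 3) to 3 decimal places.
-0.259

axis z_2 = (0.0000,0.0000,1.0000); lever o_n−o_2 = (-0.2588,0.9659,1.0000)
cross product → J_v[:, 2] = (-0.9659,-0.2588,0.0000)
J_ω[:, 2] = z_2
entry J[1][2] = -0.2588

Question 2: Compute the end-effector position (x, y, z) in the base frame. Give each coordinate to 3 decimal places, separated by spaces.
-3.018 -5.467 7.000

after link 1: o_1 = (-3.5355, -3.5355, 2.0000)
after link 2: o_2 = (-2.7591, -6.4333, 6.0000)
after link 3: o_3 = (-3.0179, -5.4674, 7.0000)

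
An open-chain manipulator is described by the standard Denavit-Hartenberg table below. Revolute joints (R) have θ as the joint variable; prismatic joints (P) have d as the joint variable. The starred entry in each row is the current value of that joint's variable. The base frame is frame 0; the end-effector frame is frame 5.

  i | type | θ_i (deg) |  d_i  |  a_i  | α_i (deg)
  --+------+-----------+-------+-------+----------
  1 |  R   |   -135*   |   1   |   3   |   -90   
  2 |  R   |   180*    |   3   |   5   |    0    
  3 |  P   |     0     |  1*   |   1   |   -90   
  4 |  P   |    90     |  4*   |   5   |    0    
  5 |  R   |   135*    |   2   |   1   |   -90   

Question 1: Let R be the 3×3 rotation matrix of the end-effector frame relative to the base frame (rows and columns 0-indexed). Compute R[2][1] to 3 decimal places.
End-effector y-axis (col 1 of R) = (-0.0000,-0.0000,-1.0000)
R[2][1] = -1.0000

-1.000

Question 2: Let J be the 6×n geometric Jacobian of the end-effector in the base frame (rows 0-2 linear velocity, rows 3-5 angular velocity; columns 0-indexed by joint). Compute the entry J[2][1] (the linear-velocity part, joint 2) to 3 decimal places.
axis z_1 = (0.7071,-0.7071,0.0000); lever o_n−o_1 = (3.5355,3.9497,6.0000)
cross product → J_v[:, 1] = (-4.2426,-4.2426,5.2929)
J_ω[:, 1] = z_1
entry J[2][1] = 5.2929

5.293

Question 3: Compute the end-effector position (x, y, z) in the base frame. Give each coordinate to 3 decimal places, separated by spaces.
1.414 1.828 7.000

after link 1: o_1 = (-2.1213, -2.1213, 1.0000)
after link 2: o_2 = (3.5355, -0.7071, 1.0000)
after link 3: o_3 = (4.9497, -0.7071, 1.0000)
after link 4: o_4 = (1.4142, 2.8284, 5.0000)
after link 5: o_5 = (1.4142, 1.8284, 7.0000)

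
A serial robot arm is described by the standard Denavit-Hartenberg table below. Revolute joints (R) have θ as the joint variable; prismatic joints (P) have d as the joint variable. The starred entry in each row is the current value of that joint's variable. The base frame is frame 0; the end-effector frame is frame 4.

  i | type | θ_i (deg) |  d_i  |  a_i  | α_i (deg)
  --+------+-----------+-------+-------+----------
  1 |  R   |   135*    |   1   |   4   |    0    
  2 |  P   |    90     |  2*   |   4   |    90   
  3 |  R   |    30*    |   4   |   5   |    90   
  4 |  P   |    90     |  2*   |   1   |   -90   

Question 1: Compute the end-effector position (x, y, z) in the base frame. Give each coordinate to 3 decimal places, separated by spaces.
-12.961 -0.233 3.768

after link 1: o_1 = (-2.8284, 2.8284, 1.0000)
after link 2: o_2 = (-5.6569, 0.0000, 3.0000)
after link 3: o_3 = (-11.5471, -0.2334, 5.5000)
after link 4: o_4 = (-12.9614, -0.2334, 3.7679)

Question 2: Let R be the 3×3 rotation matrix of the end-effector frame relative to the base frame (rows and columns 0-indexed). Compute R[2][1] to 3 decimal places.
0.866

End-effector y-axis (col 1 of R) = (0.3536,0.3536,0.8660)
R[2][1] = 0.8660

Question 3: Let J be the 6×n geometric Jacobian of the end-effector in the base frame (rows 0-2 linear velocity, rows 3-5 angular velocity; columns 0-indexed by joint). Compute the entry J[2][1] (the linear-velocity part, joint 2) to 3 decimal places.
prismatic axis z_1 = (0.0000,0.0000,1.0000)
J_v[:, 1] = z_1; J_ω[:, 1] = (0,0,0)
entry J[2][1] = 1.0000

1.000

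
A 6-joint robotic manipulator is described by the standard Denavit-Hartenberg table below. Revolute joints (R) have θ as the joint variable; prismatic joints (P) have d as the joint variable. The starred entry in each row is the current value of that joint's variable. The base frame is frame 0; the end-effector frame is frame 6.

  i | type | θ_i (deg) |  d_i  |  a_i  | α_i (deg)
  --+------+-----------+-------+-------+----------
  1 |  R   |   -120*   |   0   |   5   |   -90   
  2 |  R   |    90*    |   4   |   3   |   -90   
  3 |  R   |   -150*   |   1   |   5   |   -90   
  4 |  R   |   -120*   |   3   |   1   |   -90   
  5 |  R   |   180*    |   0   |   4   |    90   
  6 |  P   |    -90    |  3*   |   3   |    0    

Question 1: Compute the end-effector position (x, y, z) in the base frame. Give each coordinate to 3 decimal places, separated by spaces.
after link 1: o_1 = (-2.5000, -4.3301, 0.0000)
after link 2: o_2 = (0.9641, -6.3301, -3.0000)
after link 3: o_3 = (3.6292, -6.7141, 1.3301)
after link 4: o_4 = (6.0957, -7.1381, -0.6029)
after link 5: o_5 = (5.2296, -10.6381, 1.1292)
after link 6: o_6 = (1.1046, -9.9886, 0.3792)

1.105 -9.989 0.379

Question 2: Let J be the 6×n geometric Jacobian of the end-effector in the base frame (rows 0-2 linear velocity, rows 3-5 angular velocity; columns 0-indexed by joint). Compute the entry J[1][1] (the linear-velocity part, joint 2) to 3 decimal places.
axis z_1 = (0.8660,-0.5000,0.0000); lever o_n−o_1 = (3.6046,-5.6585,0.3792)
cross product → J_v[:, 1] = (-0.1896,-0.3284,-3.0981)
J_ω[:, 1] = z_1
entry J[1][1] = -0.3284

-0.328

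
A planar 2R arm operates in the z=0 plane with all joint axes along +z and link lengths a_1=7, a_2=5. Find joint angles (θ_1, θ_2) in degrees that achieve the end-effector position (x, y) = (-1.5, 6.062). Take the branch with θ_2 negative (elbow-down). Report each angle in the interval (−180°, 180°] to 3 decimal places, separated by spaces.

cos θ_2 = (38.9978−7²−5²)/(2·7·5) = -0.5000; θ_2 = -120.0020° (elbow-down)
β = atan2(6.0620,-1.5000) = 103.8983°; ψ = atan2(-4.3300,4.4998) = -43.8983°
θ_1 = β − ψ = 147.7966°

147.797 -120.002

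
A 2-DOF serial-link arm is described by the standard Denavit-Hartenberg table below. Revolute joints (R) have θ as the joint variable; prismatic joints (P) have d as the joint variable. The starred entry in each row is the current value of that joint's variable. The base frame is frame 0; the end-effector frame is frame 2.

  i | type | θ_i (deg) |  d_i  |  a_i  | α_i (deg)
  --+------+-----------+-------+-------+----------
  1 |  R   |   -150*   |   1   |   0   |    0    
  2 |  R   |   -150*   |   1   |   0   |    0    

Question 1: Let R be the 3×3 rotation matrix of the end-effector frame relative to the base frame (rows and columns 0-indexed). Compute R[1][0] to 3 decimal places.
End-effector x-axis (col 0 of R) = (0.5000,0.8660,0.0000)
R[1][0] = 0.8660

0.866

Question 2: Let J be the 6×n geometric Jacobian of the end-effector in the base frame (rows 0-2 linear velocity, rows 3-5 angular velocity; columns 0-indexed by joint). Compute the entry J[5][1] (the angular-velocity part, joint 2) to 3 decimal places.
axis z_1 = (0.0000,0.0000,1.0000); lever o_n−o_1 = (0.0000,0.0000,1.0000)
cross product → J_v[:, 1] = (0.0000,0.0000,0.0000)
J_ω[:, 1] = z_1
entry J[5][1] = 1.0000

1.000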